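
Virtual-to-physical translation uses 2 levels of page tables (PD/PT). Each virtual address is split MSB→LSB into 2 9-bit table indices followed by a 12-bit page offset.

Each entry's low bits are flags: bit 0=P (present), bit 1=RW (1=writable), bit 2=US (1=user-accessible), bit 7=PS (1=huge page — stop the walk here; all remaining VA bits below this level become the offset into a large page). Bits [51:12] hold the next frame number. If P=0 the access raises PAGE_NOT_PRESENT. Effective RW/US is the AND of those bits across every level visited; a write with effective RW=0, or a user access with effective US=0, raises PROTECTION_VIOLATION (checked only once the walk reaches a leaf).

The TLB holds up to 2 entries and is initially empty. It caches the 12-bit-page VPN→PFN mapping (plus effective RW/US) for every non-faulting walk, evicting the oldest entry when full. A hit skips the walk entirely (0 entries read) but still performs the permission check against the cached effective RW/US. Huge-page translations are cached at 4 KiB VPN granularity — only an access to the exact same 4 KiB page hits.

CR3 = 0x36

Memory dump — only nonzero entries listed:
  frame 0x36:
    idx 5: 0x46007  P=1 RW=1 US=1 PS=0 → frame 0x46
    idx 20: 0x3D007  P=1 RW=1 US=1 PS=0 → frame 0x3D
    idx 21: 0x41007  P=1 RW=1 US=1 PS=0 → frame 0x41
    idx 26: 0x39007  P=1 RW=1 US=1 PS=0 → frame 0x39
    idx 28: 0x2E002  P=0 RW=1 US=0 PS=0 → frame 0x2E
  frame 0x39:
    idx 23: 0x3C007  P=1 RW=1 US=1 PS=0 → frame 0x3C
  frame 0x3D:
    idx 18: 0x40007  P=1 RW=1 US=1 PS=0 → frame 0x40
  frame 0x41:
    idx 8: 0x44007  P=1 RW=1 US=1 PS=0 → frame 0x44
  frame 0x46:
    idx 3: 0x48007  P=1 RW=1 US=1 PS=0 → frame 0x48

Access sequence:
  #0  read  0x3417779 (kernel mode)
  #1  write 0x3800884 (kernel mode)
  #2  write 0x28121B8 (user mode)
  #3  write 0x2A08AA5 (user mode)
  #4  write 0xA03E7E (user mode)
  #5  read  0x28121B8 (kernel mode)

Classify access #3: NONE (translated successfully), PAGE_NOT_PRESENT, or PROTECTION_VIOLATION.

Walk each access:
#0 VA=0x3417779 (r,kernel):
  L0 @0x36[26] → 0x39007  P=1,RW=1,US=1,PS=0
  L1 @0x39[23] → 0x3C007  P=1,RW=1,US=1,PS=0
  ⇒ phys 0x3C779  [2 reads]
#1 VA=0x3800884 (w,kernel):
  L0 @0x36[28] → 0x2E002  P=0,RW=1,US=0,PS=0
  ⇒ fault: PAGE_NOT_PRESENT  — 1 lookups
#2 VA=0x28121B8 (w,user):
  L0 @0x36[20] → 0x3D007  P=1,RW=1,US=1,PS=0
  L1 @0x3D[18] → 0x40007  P=1,RW=1,US=1,PS=0
  ⇒ phys 0x401B8  [2 reads]
#3 VA=0x2A08AA5 (w,user):
  L0 @0x36[21] → 0x41007  P=1,RW=1,US=1,PS=0
  L1 @0x41[8] → 0x44007  P=1,RW=1,US=1,PS=0
  ⇒ phys 0x44AA5  [2 reads]
#4 VA=0xA03E7E (w,user):
  L0 @0x36[5] → 0x46007  P=1,RW=1,US=1,PS=0
  L1 @0x46[3] → 0x48007  P=1,RW=1,US=1,PS=0
  ⇒ phys 0x48E7E  [2 reads]
#5 VA=0x28121B8 (r,kernel):
  L0 @0x36[20] → 0x3D007  P=1,RW=1,US=1,PS=0
  L1 @0x3D[18] → 0x40007  P=1,RW=1,US=1,PS=0
  ⇒ phys 0x401B8  [2 reads]

Access #3 fault: NONE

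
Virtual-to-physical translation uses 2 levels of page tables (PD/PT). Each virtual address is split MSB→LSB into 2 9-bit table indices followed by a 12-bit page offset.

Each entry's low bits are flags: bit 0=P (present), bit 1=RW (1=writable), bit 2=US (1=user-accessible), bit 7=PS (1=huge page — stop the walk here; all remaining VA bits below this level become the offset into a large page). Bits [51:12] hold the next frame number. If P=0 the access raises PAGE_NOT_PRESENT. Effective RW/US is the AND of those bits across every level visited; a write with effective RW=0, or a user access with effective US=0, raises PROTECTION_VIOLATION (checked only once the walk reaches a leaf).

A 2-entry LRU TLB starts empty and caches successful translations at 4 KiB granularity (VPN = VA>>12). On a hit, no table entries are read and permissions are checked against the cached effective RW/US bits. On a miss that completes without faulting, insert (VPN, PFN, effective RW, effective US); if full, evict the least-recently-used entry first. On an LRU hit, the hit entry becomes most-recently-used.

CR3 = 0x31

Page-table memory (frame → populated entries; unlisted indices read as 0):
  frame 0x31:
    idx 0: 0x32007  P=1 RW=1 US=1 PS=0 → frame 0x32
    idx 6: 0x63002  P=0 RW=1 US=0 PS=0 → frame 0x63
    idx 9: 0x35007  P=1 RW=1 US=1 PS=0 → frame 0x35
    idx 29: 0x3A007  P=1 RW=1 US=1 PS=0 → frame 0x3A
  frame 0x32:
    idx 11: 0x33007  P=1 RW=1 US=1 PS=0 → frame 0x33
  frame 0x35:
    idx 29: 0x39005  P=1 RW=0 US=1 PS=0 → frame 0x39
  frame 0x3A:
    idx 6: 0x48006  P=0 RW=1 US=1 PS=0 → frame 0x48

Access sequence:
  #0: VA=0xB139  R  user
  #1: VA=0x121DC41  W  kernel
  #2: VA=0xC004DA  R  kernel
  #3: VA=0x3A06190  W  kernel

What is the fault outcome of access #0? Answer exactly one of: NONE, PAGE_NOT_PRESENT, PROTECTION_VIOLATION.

Per-access translation:
#0 VA=0xB139 (r,user):
  [0] read 0x31 idx=0: raw=0x32007 flags P=1 W=1 U=1 S=0
  [1] read 0x32 idx=11: raw=0x33007 flags P=1 W=1 U=1 S=0
  → PA=0x33139  (2 entries read)
#1 VA=0x121DC41 (w,kernel):
  [0] read 0x31 idx=9: raw=0x35007 flags P=1 W=1 U=1 S=0
  [1] read 0x35 idx=29: raw=0x39005 flags P=1 W=0 U=1 S=0
  → PROTECTION_VIOLATION  (2 entries read)
#2 VA=0xC004DA (r,kernel):
  [0] read 0x31 idx=6: raw=0x63002 flags P=0 W=1 U=0 S=0
  → PAGE_NOT_PRESENT  (1 entries read)
#3 VA=0x3A06190 (w,kernel):
  [0] read 0x31 idx=29: raw=0x3A007 flags P=1 W=1 U=1 S=0
  [1] read 0x3A idx=6: raw=0x48006 flags P=0 W=1 U=1 S=0
  → PAGE_NOT_PRESENT  (2 entries read)

Access #0 fault: NONE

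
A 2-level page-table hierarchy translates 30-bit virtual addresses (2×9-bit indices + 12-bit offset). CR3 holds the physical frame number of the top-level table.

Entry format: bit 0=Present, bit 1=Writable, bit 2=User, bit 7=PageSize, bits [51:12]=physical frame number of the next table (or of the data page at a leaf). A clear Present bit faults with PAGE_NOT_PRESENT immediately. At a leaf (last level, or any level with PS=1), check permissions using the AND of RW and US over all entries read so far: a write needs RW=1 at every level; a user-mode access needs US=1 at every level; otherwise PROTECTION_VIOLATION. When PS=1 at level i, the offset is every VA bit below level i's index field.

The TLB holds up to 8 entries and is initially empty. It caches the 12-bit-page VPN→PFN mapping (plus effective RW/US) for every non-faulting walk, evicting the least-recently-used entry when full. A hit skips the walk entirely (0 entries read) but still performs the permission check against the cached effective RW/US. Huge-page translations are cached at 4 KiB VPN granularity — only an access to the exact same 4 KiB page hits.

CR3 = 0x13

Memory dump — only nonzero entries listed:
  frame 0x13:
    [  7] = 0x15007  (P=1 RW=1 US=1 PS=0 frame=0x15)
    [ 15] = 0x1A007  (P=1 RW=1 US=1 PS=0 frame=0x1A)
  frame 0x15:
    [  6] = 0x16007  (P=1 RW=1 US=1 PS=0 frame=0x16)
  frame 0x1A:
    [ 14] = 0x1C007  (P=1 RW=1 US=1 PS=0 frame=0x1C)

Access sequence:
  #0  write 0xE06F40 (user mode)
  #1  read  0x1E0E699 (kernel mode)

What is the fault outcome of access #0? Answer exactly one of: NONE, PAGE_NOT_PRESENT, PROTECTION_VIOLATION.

Per-access translation:
#0 VA=0xE06F40 (w,user):
  [0] read 0x13 idx=7: raw=0x15007 flags P=1 W=1 U=1 S=0
  [1] read 0x15 idx=6: raw=0x16007 flags P=1 W=1 U=1 S=0
  ✓ 0x16F40  — 2 lookups
#1 VA=0x1E0E699 (r,kernel):
  [0] read 0x13 idx=15: raw=0x1A007 flags P=1 W=1 U=1 S=0
  [1] read 0x1A idx=14: raw=0x1C007 flags P=1 W=1 U=1 S=0
  ✓ 0x1C699  — 2 lookups

Access #0 fault: NONE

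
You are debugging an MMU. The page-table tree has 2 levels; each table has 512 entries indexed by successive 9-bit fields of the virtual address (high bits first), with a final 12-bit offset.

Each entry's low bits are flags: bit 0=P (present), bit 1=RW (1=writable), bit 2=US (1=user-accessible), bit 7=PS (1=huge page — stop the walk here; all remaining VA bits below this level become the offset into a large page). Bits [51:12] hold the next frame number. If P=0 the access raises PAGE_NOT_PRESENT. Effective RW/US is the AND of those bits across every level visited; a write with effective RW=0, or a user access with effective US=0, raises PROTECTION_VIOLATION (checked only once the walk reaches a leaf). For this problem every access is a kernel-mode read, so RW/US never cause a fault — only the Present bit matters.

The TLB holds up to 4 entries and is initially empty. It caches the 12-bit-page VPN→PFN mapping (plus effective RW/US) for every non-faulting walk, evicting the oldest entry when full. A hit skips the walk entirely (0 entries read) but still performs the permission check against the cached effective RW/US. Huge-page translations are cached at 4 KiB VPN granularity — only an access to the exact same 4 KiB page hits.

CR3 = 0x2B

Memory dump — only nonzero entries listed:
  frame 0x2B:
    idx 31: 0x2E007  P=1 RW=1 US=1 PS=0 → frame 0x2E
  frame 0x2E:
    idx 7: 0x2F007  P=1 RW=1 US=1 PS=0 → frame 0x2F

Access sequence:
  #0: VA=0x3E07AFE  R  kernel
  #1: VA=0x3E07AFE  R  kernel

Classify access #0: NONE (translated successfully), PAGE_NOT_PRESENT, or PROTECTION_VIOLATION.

Trace:
#0 VA=0x3E07AFE (r,kernel):
  [0] read 0x2B idx=31: raw=0x2E007 flags P=1 W=1 U=1 S=0
  [1] read 0x2E idx=7: raw=0x2F007 flags P=1 W=1 U=1 S=0
  → PA=0x2FAFE  (2 entries read)
#1 VA=0x3E07AFE (r,kernel):
  TLB hit vpn=0x3E07 → PA=0x2FAFE

Access #0 fault: NONE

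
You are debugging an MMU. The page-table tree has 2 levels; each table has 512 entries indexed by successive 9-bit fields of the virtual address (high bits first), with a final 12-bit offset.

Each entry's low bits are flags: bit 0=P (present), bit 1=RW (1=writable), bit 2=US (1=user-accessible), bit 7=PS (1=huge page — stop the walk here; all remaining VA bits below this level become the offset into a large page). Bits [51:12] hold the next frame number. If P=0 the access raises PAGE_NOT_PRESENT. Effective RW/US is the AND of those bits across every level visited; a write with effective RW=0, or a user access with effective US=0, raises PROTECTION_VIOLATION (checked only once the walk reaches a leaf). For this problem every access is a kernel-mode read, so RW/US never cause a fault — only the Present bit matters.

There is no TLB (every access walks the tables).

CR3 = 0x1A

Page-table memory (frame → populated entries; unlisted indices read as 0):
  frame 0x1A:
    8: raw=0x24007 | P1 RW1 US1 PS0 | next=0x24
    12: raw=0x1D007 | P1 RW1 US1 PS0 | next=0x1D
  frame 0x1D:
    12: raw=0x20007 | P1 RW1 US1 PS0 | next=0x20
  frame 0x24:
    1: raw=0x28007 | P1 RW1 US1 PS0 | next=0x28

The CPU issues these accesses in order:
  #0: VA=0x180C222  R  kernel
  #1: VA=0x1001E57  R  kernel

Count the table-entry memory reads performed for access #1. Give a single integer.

Per-access translation:
#0 VA=0x180C222 (r,kernel):
  [0] read 0x1A idx=12: raw=0x1D007 flags P=1 W=1 U=1 S=0
  [1] read 0x1D idx=12: raw=0x20007 flags P=1 W=1 U=1 S=0
  ✓ 0x20222  — 2 lookups
#1 VA=0x1001E57 (r,kernel):
  [0] read 0x1A idx=8: raw=0x24007 flags P=1 W=1 U=1 S=0
  [1] read 0x24 idx=1: raw=0x28007 flags P=1 W=1 U=1 S=0
  ✓ 0x28E57  — 2 lookups

Entries read for #1: 2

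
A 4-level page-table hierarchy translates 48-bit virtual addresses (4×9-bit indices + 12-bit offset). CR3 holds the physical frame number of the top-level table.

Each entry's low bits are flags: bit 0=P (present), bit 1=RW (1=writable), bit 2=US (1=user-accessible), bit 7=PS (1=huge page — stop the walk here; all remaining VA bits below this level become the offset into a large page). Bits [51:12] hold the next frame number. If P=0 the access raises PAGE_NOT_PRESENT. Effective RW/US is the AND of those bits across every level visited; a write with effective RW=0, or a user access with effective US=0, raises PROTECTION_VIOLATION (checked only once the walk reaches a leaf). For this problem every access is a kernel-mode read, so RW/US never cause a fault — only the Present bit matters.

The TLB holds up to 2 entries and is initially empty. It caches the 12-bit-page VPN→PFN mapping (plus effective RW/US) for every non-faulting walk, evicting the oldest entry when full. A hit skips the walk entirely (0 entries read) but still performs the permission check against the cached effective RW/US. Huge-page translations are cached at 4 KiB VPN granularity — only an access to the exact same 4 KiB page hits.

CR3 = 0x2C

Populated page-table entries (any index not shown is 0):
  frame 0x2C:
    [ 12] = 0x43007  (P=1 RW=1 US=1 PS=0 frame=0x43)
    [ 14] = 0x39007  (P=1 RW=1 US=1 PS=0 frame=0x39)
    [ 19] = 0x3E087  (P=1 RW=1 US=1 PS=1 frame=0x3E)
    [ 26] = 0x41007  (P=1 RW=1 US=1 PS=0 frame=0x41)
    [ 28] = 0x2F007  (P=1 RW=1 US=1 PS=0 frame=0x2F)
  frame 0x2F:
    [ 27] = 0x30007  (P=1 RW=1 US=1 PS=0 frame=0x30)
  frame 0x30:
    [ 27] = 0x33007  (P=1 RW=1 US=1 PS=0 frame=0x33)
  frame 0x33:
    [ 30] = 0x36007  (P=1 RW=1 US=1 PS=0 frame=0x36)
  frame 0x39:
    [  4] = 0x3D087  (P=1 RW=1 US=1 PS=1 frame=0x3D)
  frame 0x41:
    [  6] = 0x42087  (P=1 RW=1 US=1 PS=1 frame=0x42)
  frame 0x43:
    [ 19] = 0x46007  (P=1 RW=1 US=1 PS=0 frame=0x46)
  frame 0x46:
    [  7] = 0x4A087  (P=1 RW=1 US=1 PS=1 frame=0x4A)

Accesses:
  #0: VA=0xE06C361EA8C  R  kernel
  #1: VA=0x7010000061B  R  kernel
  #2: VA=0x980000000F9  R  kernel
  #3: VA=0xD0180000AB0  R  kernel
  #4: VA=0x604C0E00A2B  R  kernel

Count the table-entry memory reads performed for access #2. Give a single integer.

Walk each access:
#0 VA=0xE06C361EA8C (r,kernel):
  L0 @0x2C[28] → 0x2F007  P=1,RW=1,US=1,PS=0
  L1 @0x2F[27] → 0x30007  P=1,RW=1,US=1,PS=0
  L2 @0x30[27] → 0x33007  P=1,RW=1,US=1,PS=0
  L3 @0x33[30] → 0x36007  P=1,RW=1,US=1,PS=0
  ⇒ phys 0x36A8C  [4 reads]
#1 VA=0x7010000061B (r,kernel):
  L0 @0x2C[14] → 0x39007  P=1,RW=1,US=1,PS=0
  L1 @0x39[4] → 0x3D087  P=1,RW=1,US=1,PS=1
  ⇒ phys 0x3D61B (huge @L1)  [2 reads]
#2 VA=0x980000000F9 (r,kernel):
  L0 @0x2C[19] → 0x3E087  P=1,RW=1,US=1,PS=1
  ⇒ phys 0x3E0F9 (huge @L0)  [1 reads]
#3 VA=0xD0180000AB0 (r,kernel):
  L0 @0x2C[26] → 0x41007  P=1,RW=1,US=1,PS=0
  L1 @0x41[6] → 0x42087  P=1,RW=1,US=1,PS=1
  ⇒ phys 0x42AB0 (huge @L1)  [2 reads]
#4 VA=0x604C0E00A2B (r,kernel):
  L0 @0x2C[12] → 0x43007  P=1,RW=1,US=1,PS=0
  L1 @0x43[19] → 0x46007  P=1,RW=1,US=1,PS=0
  L2 @0x46[7] → 0x4A087  P=1,RW=1,US=1,PS=1
  ⇒ phys 0x4AA2B (huge @L2)  [3 reads]

Entries read for #2: 1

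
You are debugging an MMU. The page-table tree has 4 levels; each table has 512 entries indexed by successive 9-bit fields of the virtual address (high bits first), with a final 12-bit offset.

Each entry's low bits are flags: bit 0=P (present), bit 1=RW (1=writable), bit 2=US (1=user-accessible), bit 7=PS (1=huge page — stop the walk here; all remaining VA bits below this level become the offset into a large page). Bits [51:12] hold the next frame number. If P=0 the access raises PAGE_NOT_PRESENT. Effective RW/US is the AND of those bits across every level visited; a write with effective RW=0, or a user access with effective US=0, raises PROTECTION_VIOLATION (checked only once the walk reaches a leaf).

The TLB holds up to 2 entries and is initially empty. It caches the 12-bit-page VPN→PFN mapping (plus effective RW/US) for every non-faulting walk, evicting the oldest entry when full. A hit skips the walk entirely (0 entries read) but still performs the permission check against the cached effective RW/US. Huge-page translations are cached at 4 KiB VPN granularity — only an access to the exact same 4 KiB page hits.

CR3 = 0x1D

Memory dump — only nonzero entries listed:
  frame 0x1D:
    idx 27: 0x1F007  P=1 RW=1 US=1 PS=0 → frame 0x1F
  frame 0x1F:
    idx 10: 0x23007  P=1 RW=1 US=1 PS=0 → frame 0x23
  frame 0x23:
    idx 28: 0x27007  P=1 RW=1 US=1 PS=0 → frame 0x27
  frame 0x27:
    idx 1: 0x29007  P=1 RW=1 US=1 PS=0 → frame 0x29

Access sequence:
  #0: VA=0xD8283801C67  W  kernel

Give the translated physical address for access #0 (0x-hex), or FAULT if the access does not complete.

Walk each access:
#0 VA=0xD8283801C67 (w,kernel):
  L0 @0x1D[27] → 0x1F007  P=1,RW=1,US=1,PS=0
  L1 @0x1F[10] → 0x23007  P=1,RW=1,US=1,PS=0
  L2 @0x23[28] → 0x27007  P=1,RW=1,US=1,PS=0
  L3 @0x27[1] → 0x29007  P=1,RW=1,US=1,PS=0
  ✓ 0x29C67  — 4 lookups

Access #0 PA: 0x29C67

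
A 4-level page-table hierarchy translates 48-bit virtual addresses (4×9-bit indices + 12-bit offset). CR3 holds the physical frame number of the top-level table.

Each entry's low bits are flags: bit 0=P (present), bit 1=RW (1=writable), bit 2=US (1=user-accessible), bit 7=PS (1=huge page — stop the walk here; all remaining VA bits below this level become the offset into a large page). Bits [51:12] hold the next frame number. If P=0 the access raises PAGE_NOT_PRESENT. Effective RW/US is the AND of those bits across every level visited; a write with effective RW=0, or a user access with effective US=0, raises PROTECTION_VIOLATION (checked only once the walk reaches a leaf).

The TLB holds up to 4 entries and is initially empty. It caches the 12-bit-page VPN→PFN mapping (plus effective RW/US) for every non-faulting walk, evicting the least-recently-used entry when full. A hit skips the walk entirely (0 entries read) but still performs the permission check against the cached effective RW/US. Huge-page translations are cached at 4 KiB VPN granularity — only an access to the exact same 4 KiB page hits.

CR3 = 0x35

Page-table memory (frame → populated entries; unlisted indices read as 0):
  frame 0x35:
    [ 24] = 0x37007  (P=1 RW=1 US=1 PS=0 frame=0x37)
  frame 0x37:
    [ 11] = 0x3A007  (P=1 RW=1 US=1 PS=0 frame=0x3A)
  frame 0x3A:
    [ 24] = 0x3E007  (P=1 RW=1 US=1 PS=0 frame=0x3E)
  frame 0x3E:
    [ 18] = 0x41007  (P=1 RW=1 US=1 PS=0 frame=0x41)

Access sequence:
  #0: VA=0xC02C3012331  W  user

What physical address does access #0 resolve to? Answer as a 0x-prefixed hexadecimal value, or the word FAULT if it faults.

Trace:
#0 VA=0xC02C3012331 (w,user):
  L0 @0x35[24] → 0x37007  P=1,RW=1,US=1,PS=0
  L1 @0x37[11] → 0x3A007  P=1,RW=1,US=1,PS=0
  L2 @0x3A[24] → 0x3E007  P=1,RW=1,US=1,PS=0
  L3 @0x3E[18] → 0x41007  P=1,RW=1,US=1,PS=0
  ✓ 0x41331  — 4 lookups

Access #0 PA: 0x41331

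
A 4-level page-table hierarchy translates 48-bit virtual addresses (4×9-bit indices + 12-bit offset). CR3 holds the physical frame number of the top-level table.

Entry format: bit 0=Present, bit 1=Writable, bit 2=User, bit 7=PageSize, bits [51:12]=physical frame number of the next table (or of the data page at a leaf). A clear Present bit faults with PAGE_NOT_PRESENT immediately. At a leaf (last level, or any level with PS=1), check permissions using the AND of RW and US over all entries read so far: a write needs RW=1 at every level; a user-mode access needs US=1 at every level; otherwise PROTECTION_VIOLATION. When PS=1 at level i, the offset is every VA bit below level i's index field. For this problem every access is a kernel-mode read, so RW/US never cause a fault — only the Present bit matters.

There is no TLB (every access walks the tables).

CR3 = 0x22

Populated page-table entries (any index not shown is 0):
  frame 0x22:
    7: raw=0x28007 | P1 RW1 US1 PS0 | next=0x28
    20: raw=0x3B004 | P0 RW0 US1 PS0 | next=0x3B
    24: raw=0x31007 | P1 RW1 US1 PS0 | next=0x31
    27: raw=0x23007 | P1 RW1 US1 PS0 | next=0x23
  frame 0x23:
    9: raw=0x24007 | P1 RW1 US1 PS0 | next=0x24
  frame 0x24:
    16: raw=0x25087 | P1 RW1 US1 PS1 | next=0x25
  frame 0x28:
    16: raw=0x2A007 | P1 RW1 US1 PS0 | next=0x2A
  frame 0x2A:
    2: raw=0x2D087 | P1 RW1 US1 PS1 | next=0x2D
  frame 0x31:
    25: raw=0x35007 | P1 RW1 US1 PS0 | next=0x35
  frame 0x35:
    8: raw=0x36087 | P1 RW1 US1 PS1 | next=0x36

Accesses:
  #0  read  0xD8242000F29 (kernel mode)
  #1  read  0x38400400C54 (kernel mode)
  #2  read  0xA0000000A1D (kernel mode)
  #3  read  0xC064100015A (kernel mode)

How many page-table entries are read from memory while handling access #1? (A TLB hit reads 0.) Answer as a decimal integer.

Per-access translation:
#0 VA=0xD8242000F29 (r,kernel):
  [0] read 0x22 idx=27: raw=0x23007 flags P=1 W=1 U=1 S=0
  [1] read 0x23 idx=9: raw=0x24007 flags P=1 W=1 U=1 S=0
  [2] read 0x24 idx=16: raw=0x25087 flags P=1 W=1 U=1 S=1
  ✓ 0x25F29 (huge @L2)  — 3 lookups
#1 VA=0x38400400C54 (r,kernel):
  [0] read 0x22 idx=7: raw=0x28007 flags P=1 W=1 U=1 S=0
  [1] read 0x28 idx=16: raw=0x2A007 flags P=1 W=1 U=1 S=0
  [2] read 0x2A idx=2: raw=0x2D087 flags P=1 W=1 U=1 S=1
  ✓ 0x2DC54 (huge @L2)  — 3 lookups
#2 VA=0xA0000000A1D (r,kernel):
  [0] read 0x22 idx=20: raw=0x3B004 flags P=0 W=0 U=1 S=0
  ✗ PAGE_NOT_PRESENT  [1 reads]
#3 VA=0xC064100015A (r,kernel):
  [0] read 0x22 idx=24: raw=0x31007 flags P=1 W=1 U=1 S=0
  [1] read 0x31 idx=25: raw=0x35007 flags P=1 W=1 U=1 S=0
  [2] read 0x35 idx=8: raw=0x36087 flags P=1 W=1 U=1 S=1
  ✓ 0x3615A (huge @L2)  — 3 lookups

Entries read for #1: 3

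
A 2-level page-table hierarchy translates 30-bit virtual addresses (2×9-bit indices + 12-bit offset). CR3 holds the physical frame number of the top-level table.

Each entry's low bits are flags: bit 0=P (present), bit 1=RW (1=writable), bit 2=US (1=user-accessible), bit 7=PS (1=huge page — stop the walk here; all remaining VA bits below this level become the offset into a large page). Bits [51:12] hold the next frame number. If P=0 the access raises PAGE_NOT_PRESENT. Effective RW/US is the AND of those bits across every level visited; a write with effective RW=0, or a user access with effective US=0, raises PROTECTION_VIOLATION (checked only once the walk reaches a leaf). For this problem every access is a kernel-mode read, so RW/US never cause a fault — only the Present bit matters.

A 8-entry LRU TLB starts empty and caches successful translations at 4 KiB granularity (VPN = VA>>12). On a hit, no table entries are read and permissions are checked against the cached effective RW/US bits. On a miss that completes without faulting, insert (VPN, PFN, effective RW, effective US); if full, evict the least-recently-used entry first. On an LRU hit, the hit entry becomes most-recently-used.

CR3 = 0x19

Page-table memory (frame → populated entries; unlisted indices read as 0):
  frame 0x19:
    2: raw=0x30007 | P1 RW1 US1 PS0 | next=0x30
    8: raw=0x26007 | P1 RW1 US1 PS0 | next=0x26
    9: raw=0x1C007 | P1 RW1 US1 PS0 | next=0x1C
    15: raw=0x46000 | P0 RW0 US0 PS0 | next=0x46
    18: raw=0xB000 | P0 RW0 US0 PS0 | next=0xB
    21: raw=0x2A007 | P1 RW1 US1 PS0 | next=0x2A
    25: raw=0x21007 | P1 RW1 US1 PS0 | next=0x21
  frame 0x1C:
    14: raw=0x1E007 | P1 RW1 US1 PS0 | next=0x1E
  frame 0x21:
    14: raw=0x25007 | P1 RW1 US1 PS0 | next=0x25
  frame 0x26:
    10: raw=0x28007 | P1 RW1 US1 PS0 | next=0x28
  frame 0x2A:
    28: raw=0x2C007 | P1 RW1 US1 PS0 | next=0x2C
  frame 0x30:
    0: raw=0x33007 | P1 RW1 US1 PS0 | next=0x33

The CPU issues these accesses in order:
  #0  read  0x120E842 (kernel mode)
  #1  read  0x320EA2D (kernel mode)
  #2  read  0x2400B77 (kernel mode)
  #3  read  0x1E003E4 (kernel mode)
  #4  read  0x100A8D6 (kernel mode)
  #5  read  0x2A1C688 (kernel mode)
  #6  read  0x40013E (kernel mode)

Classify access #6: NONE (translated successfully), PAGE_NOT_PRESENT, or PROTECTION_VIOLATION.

Trace:
#0 VA=0x120E842 (r,kernel):
  [0] read 0x19 idx=9: raw=0x1C007 flags P=1 W=1 U=1 S=0
  [1] read 0x1C idx=14: raw=0x1E007 flags P=1 W=1 U=1 S=0
  ✓ 0x1E842  — 2 lookups
#1 VA=0x320EA2D (r,kernel):
  [0] read 0x19 idx=25: raw=0x21007 flags P=1 W=1 U=1 S=0
  [1] read 0x21 idx=14: raw=0x25007 flags P=1 W=1 U=1 S=0
  ✓ 0x25A2D  — 2 lookups
#2 VA=0x2400B77 (r,kernel):
  [0] read 0x19 idx=18: raw=0xB000 flags P=0 W=0 U=0 S=0
  ⇒ fault: PAGE_NOT_PRESENT  — 1 lookups
#3 VA=0x1E003E4 (r,kernel):
  [0] read 0x19 idx=15: raw=0x46000 flags P=0 W=0 U=0 S=0
  ⇒ fault: PAGE_NOT_PRESENT  — 1 lookups
#4 VA=0x100A8D6 (r,kernel):
  [0] read 0x19 idx=8: raw=0x26007 flags P=1 W=1 U=1 S=0
  [1] read 0x26 idx=10: raw=0x28007 flags P=1 W=1 U=1 S=0
  ✓ 0x288D6  — 2 lookups
#5 VA=0x2A1C688 (r,kernel):
  [0] read 0x19 idx=21: raw=0x2A007 flags P=1 W=1 U=1 S=0
  [1] read 0x2A idx=28: raw=0x2C007 flags P=1 W=1 U=1 S=0
  ✓ 0x2C688  — 2 lookups
#6 VA=0x40013E (r,kernel):
  [0] read 0x19 idx=2: raw=0x30007 flags P=1 W=1 U=1 S=0
  [1] read 0x30 idx=0: raw=0x33007 flags P=1 W=1 U=1 S=0
  ✓ 0x3313E  — 2 lookups

Access #6 fault: NONE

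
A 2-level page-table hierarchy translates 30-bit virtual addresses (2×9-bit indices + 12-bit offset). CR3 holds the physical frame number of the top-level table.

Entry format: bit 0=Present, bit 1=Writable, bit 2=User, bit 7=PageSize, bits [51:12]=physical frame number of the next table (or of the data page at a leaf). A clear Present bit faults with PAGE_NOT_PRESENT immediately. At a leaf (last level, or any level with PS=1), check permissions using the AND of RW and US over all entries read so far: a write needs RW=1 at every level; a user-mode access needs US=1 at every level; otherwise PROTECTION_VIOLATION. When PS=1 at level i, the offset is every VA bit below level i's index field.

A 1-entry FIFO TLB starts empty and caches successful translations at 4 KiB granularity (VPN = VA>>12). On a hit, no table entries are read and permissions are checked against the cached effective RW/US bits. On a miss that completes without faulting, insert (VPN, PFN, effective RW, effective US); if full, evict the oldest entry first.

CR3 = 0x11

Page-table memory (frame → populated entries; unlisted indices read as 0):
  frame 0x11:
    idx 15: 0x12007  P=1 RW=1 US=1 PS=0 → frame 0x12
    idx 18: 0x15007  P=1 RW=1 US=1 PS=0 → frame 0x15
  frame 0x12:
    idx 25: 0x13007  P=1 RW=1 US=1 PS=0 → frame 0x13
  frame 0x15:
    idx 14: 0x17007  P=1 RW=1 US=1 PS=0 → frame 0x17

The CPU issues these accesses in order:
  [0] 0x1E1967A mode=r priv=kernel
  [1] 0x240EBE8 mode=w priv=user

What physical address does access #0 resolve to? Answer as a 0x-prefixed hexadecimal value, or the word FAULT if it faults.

Trace:
#0 VA=0x1E1967A (r,kernel):
  [0] read 0x11 idx=15: raw=0x12007 flags P=1 W=1 U=1 S=0
  [1] read 0x12 idx=25: raw=0x13007 flags P=1 W=1 U=1 S=0
  ⇒ phys 0x1367A  [2 reads]
#1 VA=0x240EBE8 (w,user):
  [0] read 0x11 idx=18: raw=0x15007 flags P=1 W=1 U=1 S=0
  [1] read 0x15 idx=14: raw=0x17007 flags P=1 W=1 U=1 S=0
  ⇒ phys 0x17BE8  [2 reads]

Access #0 PA: 0x1367A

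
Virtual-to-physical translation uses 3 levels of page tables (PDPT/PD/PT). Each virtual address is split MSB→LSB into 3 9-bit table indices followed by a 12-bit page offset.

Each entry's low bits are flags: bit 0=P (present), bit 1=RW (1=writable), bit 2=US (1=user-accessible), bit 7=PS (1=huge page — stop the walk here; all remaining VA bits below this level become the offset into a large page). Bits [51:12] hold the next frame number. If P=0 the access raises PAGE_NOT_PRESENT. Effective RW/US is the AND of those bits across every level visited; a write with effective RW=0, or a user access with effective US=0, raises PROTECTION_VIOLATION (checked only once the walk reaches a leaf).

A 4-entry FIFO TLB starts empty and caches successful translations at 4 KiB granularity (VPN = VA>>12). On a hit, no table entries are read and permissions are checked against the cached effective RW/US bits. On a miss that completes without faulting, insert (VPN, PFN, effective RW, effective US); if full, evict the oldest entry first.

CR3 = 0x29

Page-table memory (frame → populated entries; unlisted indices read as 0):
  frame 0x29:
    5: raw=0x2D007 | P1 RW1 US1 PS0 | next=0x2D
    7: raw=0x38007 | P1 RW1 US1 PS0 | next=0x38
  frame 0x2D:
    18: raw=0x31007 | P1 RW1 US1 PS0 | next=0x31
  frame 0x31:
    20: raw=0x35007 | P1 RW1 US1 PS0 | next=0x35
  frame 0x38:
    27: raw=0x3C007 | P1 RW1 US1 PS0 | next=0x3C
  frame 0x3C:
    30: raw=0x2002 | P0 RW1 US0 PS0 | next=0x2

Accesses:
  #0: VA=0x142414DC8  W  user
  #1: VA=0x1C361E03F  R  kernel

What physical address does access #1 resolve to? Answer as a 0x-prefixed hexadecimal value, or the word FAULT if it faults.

Walk each access:
#0 VA=0x142414DC8 (w,user):
  L0: frame=0x29 idx=5 entry=0x2D007 [P=1 RW=1 US=1 PS=0]
  L1: frame=0x2D idx=18 entry=0x31007 [P=1 RW=1 US=1 PS=0]
  L2: frame=0x31 idx=20 entry=0x35007 [P=1 RW=1 US=1 PS=0]
  ⇒ phys 0x35DC8  [3 reads]
#1 VA=0x1C361E03F (r,kernel):
  L0: frame=0x29 idx=7 entry=0x38007 [P=1 RW=1 US=1 PS=0]
  L1: frame=0x38 idx=27 entry=0x3C007 [P=1 RW=1 US=1 PS=0]
  L2: frame=0x3C idx=30 entry=0x2002 [P=0 RW=1 US=0 PS=0]
  ✗ PAGE_NOT_PRESENT  [3 reads]

Access #1 PA: FAULT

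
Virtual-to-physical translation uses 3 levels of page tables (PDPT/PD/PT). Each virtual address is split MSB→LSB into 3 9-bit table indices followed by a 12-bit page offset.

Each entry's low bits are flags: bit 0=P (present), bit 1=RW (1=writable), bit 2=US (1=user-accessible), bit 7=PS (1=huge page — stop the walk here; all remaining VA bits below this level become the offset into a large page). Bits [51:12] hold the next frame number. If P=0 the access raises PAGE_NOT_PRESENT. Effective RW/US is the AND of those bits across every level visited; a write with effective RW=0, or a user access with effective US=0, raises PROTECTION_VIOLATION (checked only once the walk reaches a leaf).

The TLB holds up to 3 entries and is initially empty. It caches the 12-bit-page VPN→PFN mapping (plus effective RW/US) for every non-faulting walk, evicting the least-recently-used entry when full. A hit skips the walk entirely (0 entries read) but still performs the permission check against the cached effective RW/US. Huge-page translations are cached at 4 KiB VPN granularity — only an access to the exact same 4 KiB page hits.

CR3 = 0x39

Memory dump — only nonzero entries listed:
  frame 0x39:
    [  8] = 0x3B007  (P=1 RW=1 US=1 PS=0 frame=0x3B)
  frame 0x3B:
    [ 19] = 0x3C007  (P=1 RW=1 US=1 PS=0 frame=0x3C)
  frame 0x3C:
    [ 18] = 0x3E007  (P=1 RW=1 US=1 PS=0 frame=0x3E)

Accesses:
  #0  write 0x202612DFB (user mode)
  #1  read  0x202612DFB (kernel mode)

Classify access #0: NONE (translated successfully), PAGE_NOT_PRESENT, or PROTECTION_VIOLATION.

Trace:
#0 VA=0x202612DFB (w,user):
  lvl0: tbl 0x39, slot 8 ⇒ 0x3B007 (P1/RW1/US1/PS0)
  lvl1: tbl 0x3B, slot 19 ⇒ 0x3C007 (P1/RW1/US1/PS0)
  lvl2: tbl 0x3C, slot 18 ⇒ 0x3E007 (P1/RW1/US1/PS0)
  ⇒ phys 0x3EDFB  [3 reads]
#1 VA=0x202612DFB (r,kernel):
  TLB hit vpn=0x202612 → PA=0x3EDFB

Access #0 fault: NONE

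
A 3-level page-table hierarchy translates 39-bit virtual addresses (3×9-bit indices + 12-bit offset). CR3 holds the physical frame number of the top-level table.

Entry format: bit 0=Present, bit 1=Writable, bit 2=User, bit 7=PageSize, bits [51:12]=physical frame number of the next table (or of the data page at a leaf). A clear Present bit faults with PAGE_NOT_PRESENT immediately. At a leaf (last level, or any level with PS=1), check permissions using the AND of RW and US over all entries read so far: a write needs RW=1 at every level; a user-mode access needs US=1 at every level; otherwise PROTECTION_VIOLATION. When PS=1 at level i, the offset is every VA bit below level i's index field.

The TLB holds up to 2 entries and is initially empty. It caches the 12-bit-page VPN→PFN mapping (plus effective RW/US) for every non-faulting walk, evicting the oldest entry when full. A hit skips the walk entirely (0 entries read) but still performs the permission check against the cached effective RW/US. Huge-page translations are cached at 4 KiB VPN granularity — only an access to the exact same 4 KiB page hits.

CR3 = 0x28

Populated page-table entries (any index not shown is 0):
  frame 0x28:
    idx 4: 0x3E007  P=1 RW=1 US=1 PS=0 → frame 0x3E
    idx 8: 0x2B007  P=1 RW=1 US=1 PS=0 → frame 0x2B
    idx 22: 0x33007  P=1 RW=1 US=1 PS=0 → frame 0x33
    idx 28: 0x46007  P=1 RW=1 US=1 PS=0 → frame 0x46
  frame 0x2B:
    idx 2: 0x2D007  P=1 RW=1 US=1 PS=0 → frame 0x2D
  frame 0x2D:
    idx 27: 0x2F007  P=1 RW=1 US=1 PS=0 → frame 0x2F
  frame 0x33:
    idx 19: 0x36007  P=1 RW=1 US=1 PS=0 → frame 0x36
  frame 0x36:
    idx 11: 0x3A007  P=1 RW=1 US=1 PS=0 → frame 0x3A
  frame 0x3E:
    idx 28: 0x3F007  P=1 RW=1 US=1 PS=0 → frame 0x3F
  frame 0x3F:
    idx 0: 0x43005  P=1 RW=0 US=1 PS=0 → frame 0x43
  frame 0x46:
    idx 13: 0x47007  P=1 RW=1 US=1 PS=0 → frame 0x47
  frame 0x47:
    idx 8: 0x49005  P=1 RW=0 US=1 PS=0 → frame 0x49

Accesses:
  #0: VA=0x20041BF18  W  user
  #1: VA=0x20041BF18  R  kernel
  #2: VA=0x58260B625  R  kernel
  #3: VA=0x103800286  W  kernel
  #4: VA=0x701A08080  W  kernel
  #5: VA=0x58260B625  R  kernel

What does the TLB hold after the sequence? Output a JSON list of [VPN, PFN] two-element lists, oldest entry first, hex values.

Walk each access:
#0 VA=0x20041BF18 (w,user):
  L0: frame=0x28 idx=8 entry=0x2B007 [P=1 RW=1 US=1 PS=0]
  L1: frame=0x2B idx=2 entry=0x2D007 [P=1 RW=1 US=1 PS=0]
  L2: frame=0x2D idx=27 entry=0x2F007 [P=1 RW=1 US=1 PS=0]
  → PA=0x2FF18  (3 entries read)
#1 VA=0x20041BF18 (r,kernel):
  TLB hit vpn=0x20041B → PA=0x2FF18
#2 VA=0x58260B625 (r,kernel):
  L0: frame=0x28 idx=22 entry=0x33007 [P=1 RW=1 US=1 PS=0]
  L1: frame=0x33 idx=19 entry=0x36007 [P=1 RW=1 US=1 PS=0]
  L2: frame=0x36 idx=11 entry=0x3A007 [P=1 RW=1 US=1 PS=0]
  → PA=0x3A625  (3 entries read)
#3 VA=0x103800286 (w,kernel):
  L0: frame=0x28 idx=4 entry=0x3E007 [P=1 RW=1 US=1 PS=0]
  L1: frame=0x3E idx=28 entry=0x3F007 [P=1 RW=1 US=1 PS=0]
  L2: frame=0x3F idx=0 entry=0x43005 [P=1 RW=0 US=1 PS=0]
  ✗ PROTECTION_VIOLATION  [3 reads]
#4 VA=0x701A08080 (w,kernel):
  L0: frame=0x28 idx=28 entry=0x46007 [P=1 RW=1 US=1 PS=0]
  L1: frame=0x46 idx=13 entry=0x47007 [P=1 RW=1 US=1 PS=0]
  L2: frame=0x47 idx=8 entry=0x49005 [P=1 RW=0 US=1 PS=0]
  ✗ PROTECTION_VIOLATION  [3 reads]
#5 VA=0x58260B625 (r,kernel):
  TLB hit vpn=0x58260B → PA=0x3A625

TLB: [["0x20041B", "0x2F"], ["0x58260B", "0x3A"]]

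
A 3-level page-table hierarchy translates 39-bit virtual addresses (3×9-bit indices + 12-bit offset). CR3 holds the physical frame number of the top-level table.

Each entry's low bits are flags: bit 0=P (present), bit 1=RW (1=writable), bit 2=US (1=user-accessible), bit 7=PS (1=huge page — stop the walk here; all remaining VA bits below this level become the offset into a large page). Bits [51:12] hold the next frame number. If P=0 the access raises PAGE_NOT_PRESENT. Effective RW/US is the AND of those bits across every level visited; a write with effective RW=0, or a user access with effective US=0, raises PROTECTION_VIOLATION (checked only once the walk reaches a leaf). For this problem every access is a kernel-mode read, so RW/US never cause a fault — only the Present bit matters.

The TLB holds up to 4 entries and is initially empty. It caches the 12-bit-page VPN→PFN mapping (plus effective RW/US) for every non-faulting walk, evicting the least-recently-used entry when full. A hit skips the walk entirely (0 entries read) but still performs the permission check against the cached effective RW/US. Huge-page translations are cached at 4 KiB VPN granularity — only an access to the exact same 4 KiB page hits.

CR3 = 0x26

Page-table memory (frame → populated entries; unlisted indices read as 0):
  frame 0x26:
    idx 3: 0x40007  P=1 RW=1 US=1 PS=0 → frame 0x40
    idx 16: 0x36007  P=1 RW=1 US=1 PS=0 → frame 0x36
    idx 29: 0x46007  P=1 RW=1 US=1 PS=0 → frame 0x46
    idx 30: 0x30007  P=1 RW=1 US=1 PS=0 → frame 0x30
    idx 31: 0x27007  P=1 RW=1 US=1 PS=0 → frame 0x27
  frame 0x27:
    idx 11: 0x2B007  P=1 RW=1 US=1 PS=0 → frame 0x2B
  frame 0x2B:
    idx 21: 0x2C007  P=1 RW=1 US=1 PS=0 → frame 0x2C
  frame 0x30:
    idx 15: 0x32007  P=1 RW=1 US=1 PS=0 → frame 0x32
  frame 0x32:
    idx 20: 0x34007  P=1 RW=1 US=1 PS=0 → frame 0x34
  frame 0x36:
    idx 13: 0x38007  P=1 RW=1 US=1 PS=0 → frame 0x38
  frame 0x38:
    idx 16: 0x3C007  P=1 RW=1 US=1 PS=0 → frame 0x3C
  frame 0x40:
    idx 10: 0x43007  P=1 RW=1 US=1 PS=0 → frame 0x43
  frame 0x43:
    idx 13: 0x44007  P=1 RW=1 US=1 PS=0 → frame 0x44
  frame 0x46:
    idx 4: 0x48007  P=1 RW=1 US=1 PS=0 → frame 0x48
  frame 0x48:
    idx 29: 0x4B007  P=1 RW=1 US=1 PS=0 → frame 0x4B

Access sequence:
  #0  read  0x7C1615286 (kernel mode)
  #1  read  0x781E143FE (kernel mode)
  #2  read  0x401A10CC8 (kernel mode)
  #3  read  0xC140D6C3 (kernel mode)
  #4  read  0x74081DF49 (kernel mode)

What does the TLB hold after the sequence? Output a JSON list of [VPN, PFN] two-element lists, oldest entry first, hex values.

Per-access translation:
#0 VA=0x7C1615286 (r,kernel):
  [0] read 0x26 idx=31: raw=0x27007 flags P=1 W=1 U=1 S=0
  [1] read 0x27 idx=11: raw=0x2B007 flags P=1 W=1 U=1 S=0
  [2] read 0x2B idx=21: raw=0x2C007 flags P=1 W=1 U=1 S=0
  ⇒ phys 0x2C286  [3 reads]
#1 VA=0x781E143FE (r,kernel):
  [0] read 0x26 idx=30: raw=0x30007 flags P=1 W=1 U=1 S=0
  [1] read 0x30 idx=15: raw=0x32007 flags P=1 W=1 U=1 S=0
  [2] read 0x32 idx=20: raw=0x34007 flags P=1 W=1 U=1 S=0
  ⇒ phys 0x343FE  [3 reads]
#2 VA=0x401A10CC8 (r,kernel):
  [0] read 0x26 idx=16: raw=0x36007 flags P=1 W=1 U=1 S=0
  [1] read 0x36 idx=13: raw=0x38007 flags P=1 W=1 U=1 S=0
  [2] read 0x38 idx=16: raw=0x3C007 flags P=1 W=1 U=1 S=0
  ⇒ phys 0x3CCC8  [3 reads]
#3 VA=0xC140D6C3 (r,kernel):
  [0] read 0x26 idx=3: raw=0x40007 flags P=1 W=1 U=1 S=0
  [1] read 0x40 idx=10: raw=0x43007 flags P=1 W=1 U=1 S=0
  [2] read 0x43 idx=13: raw=0x44007 flags P=1 W=1 U=1 S=0
  ⇒ phys 0x446C3  [3 reads]
#4 VA=0x74081DF49 (r,kernel):
  [0] read 0x26 idx=29: raw=0x46007 flags P=1 W=1 U=1 S=0
  [1] read 0x46 idx=4: raw=0x48007 flags P=1 W=1 U=1 S=0
  [2] read 0x48 idx=29: raw=0x4B007 flags P=1 W=1 U=1 S=0
  ⇒ phys 0x4BF49  [3 reads]

TLB: [["0x781E14", "0x34"], ["0x401A10", "0x3C"], ["0xC140D", "0x44"], ["0x74081D", "0x4B"]]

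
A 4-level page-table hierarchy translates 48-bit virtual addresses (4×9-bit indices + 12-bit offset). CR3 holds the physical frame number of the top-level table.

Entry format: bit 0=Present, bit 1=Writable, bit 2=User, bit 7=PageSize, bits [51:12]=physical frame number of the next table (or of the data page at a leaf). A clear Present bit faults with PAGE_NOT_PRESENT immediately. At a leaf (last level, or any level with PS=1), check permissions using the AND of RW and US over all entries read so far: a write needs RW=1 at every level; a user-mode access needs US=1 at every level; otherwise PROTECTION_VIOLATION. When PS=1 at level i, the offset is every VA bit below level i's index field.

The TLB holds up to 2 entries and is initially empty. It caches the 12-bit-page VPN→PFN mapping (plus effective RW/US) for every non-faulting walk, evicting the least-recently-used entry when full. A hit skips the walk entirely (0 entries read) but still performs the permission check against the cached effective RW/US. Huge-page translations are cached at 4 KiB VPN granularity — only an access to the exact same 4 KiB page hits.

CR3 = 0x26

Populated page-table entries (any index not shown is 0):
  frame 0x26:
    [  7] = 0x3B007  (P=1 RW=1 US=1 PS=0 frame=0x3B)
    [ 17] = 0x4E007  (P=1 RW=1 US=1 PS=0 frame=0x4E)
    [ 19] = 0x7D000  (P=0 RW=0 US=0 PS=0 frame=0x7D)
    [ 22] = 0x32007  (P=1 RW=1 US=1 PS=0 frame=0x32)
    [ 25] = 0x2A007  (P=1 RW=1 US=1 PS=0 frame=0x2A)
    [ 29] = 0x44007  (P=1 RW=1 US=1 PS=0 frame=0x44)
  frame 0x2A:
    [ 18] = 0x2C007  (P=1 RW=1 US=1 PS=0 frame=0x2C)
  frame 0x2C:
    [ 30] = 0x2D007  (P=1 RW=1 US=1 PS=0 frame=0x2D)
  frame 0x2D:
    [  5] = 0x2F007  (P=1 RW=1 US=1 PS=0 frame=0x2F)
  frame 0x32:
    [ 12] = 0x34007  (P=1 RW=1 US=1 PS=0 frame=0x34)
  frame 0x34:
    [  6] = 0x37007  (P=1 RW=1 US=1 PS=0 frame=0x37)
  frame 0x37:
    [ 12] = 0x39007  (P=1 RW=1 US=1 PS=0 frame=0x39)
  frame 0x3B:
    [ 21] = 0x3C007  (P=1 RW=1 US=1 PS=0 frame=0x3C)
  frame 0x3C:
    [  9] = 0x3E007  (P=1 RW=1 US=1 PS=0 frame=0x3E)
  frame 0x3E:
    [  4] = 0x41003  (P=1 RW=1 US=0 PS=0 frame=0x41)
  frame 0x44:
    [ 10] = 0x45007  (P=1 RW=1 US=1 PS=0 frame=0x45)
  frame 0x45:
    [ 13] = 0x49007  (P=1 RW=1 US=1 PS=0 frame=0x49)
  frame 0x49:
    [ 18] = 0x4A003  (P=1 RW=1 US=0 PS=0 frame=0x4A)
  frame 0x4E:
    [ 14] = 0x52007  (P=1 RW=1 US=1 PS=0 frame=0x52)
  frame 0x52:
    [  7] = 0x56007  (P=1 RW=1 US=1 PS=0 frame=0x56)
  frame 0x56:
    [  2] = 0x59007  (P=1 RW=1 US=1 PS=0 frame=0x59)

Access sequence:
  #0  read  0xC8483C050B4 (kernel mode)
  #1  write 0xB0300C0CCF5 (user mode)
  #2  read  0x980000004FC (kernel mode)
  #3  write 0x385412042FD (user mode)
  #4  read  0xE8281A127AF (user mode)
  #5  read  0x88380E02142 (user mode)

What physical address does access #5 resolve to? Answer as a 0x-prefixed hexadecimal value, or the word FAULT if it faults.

Per-access translation:
#0 VA=0xC8483C050B4 (r,kernel):
  L0: frame=0x26 idx=25 entry=0x2A007 [P=1 RW=1 US=1 PS=0]
  L1: frame=0x2A idx=18 entry=0x2C007 [P=1 RW=1 US=1 PS=0]
  L2: frame=0x2C idx=30 entry=0x2D007 [P=1 RW=1 US=1 PS=0]
  L3: frame=0x2D idx=5 entry=0x2F007 [P=1 RW=1 US=1 PS=0]
  → PA=0x2F0B4  (4 entries read)
#1 VA=0xB0300C0CCF5 (w,user):
  L0: frame=0x26 idx=22 entry=0x32007 [P=1 RW=1 US=1 PS=0]
  L1: frame=0x32 idx=12 entry=0x34007 [P=1 RW=1 US=1 PS=0]
  L2: frame=0x34 idx=6 entry=0x37007 [P=1 RW=1 US=1 PS=0]
  L3: frame=0x37 idx=12 entry=0x39007 [P=1 RW=1 US=1 PS=0]
  → PA=0x39CF5  (4 entries read)
#2 VA=0x980000004FC (r,kernel):
  L0: frame=0x26 idx=19 entry=0x7D000 [P=0 RW=0 US=0 PS=0]
  ✗ PAGE_NOT_PRESENT  [1 reads]
#3 VA=0x385412042FD (w,user):
  L0: frame=0x26 idx=7 entry=0x3B007 [P=1 RW=1 US=1 PS=0]
  L1: frame=0x3B idx=21 entry=0x3C007 [P=1 RW=1 US=1 PS=0]
  L2: frame=0x3C idx=9 entry=0x3E007 [P=1 RW=1 US=1 PS=0]
  L3: frame=0x3E idx=4 entry=0x41003 [P=1 RW=1 US=0 PS=0]
  ✗ PROTECTION_VIOLATION  [4 reads]
#4 VA=0xE8281A127AF (r,user):
  L0: frame=0x26 idx=29 entry=0x44007 [P=1 RW=1 US=1 PS=0]
  L1: frame=0x44 idx=10 entry=0x45007 [P=1 RW=1 US=1 PS=0]
  L2: frame=0x45 idx=13 entry=0x49007 [P=1 RW=1 US=1 PS=0]
  L3: frame=0x49 idx=18 entry=0x4A003 [P=1 RW=1 US=0 PS=0]
  ✗ PROTECTION_VIOLATION  [4 reads]
#5 VA=0x88380E02142 (r,user):
  L0: frame=0x26 idx=17 entry=0x4E007 [P=1 RW=1 US=1 PS=0]
  L1: frame=0x4E idx=14 entry=0x52007 [P=1 RW=1 US=1 PS=0]
  L2: frame=0x52 idx=7 entry=0x56007 [P=1 RW=1 US=1 PS=0]
  L3: frame=0x56 idx=2 entry=0x59007 [P=1 RW=1 US=1 PS=0]
  → PA=0x59142  (4 entries read)

Access #5 PA: 0x59142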